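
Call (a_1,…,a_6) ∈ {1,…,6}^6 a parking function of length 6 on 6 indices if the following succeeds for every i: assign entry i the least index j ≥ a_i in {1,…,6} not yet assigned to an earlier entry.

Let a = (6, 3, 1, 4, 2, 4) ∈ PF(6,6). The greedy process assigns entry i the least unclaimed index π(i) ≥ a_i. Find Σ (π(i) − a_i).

Σπ = 6·7/2 = 21 (π permutes [6]); Σa = 6+3+1+4+2+4 = 20; disp = 21−20 = 1.

1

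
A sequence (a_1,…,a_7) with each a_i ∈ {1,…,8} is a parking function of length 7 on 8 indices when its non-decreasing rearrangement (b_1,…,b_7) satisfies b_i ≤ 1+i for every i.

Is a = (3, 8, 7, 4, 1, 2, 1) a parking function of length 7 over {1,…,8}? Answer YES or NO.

Rearranged: b = (1, 1, 2, 3, 4, 7, 8).
  b_1=1 ≤ 2
  b_2=1 ≤ 3
  b_3=2 ≤ 4
  b_4=3 ≤ 5
  b_5=4 ≤ 6
  b_6=7 ≤ 7
  b_7=8 ≤ 8
All bounds hold ⇒ YES

YES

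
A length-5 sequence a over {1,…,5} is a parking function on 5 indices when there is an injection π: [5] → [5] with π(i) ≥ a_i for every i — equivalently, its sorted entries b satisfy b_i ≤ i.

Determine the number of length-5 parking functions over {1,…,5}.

|PF| = (5−5+1)·(5+1)^(5−1) = 1 · 1296 = 1296 (Konheim–Weiss)
E.g. (3,2,1,3,3) → sorted (1,2,3,3,3): b_i ≤ i ∀i, a PF.

1296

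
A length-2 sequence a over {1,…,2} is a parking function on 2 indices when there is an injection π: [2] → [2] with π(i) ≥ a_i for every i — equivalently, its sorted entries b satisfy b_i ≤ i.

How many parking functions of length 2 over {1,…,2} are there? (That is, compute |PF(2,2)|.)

3

|PF(2,2)| = (2+1−2)·(2+1)^{2−1} = 1·3 = 3 (Konheim–Weiss)
E.g. (2,1) → sorted (1,2): b_i ≤ i ∀i, a PF.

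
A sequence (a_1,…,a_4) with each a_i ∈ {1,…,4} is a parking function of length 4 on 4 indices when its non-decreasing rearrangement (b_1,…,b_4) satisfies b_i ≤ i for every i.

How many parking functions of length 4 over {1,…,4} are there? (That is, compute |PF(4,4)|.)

125

#PF = (5−4)·5^(4−1) = 1·125 = 125 [KW]
One tuple (1,1,1,1) → sorted (1,1,1,1): b_i ≤ i ∀i, a PF.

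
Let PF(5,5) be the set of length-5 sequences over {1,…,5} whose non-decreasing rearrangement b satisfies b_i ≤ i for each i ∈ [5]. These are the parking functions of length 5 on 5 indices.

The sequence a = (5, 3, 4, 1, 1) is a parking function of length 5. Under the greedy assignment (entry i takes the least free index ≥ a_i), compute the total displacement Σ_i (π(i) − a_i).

Σπ = 15 ({1..5} each once); Σa = 5+3+4+1+1 = 14; disp = 15−14 = 1.

1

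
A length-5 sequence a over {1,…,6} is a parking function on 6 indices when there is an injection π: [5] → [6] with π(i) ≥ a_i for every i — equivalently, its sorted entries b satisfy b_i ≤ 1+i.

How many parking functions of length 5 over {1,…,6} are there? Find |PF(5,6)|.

4802

|PF(5,6)| = (6−5+1)·(6+1)^(5−1) = 2·2401 = 4802
Example (3,3,1,3,3) → sorted (1,3,3,3,3): b_i ≤ 1+i ∀i, a PF.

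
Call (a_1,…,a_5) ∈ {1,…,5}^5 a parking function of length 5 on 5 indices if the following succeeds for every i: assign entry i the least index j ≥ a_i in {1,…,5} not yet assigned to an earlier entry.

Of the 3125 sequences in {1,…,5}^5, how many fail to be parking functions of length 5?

#PF = 1·6^4 = 1 · 1296 = 1296 (Konheim–Weiss)
Example (2,2,2,5,3) → sorted (2,2,2,3,5): b_1=2>1, not a PF.
5^5 − 1296 = 3125 − 1296 = 1829

1829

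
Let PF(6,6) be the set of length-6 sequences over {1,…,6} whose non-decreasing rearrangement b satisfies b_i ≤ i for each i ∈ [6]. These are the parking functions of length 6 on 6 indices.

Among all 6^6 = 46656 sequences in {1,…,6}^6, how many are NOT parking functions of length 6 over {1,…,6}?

29849

|PF(6,6)| = (7−6)·7^(6−1) = 1×16807 = 16807 [KW]
Check (2,4,3,3,3,5) → sorted (2,3,3,3,4,5): b_1=2>1, not a PF.
6^6 − 16807 = 46656 − 16807 = 29849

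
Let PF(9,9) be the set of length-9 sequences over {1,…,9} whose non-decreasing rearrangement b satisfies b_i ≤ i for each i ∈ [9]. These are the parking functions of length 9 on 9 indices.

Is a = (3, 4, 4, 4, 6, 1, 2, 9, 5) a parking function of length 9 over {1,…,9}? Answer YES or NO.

Sorted: b = (1, 2, 3, 4, 4, 4, 5, 6, 9).
  b_1=1 ≤ 1
  b_2=2 ≤ 2
  b_3=3 ≤ 3
  b_4=4 ≤ 4
  b_5=4 ≤ 5
  b_6=4 ≤ 6
  b_7=5 ≤ 7
  b_8=6 ≤ 8
  b_9=9 ≤ 9
All bounds hold ⇒ YES

YES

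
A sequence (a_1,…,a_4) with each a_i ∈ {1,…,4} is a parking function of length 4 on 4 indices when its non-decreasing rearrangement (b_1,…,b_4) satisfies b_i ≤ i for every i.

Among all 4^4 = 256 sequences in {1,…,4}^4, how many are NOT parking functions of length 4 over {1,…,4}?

|PF| = (4−4+1)·(4+1)^(4−1) = 1·125 = 125 (Konheim–Weiss)
E.g. (4,4,4,4) → sorted (4,4,4,4): b_1=4>1, not a PF.
4^4 − 125 = 256 − 125 = 131

131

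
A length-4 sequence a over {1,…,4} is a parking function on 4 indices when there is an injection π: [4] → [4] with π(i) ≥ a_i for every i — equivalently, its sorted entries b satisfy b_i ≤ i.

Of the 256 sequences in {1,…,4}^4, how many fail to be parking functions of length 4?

131

Count = (4+1−4)·(4+1)^{4−1} = 1×125 = 125
One tuple (4,4,3,4) → sorted (3,4,4,4): b_1=3>1, not a PF.
So 256 − 125 = 131 fail.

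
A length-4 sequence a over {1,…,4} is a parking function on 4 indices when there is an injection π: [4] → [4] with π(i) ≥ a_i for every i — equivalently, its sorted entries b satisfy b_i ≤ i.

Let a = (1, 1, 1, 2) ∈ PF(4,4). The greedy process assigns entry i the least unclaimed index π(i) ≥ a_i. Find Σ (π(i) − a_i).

Σπ = 10 ({1..4} each once); Σa = 1+1+1+2 = 5; disp = 10−5 = 5.

5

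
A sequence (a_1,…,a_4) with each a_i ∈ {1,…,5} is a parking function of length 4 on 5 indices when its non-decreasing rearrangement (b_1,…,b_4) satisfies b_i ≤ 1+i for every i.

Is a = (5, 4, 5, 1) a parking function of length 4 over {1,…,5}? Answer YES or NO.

NO

Order a: b = (1, 4, 5, 5).
  b_1=1 ≤ 2
  b_2=4 > 3
  fails at i=2 ⇒ NO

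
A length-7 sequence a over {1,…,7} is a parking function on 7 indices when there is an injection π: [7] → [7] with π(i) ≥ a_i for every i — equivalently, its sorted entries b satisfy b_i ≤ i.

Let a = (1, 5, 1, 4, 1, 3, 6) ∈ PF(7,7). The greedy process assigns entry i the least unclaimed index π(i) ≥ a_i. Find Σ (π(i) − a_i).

Σπ = 28 ({1..7} each once); Σa = 1+5+1+4+1+3+6 = 21; disp = 28−21 = 7.

7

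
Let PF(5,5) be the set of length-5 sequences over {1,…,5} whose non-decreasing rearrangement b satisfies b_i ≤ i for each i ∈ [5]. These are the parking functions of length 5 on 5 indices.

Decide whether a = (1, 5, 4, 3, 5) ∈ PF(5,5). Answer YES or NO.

NO

Order a: b = (1, 3, 4, 5, 5).
  b_1=1 ≤ 1
  b_2=3 > 2
  fails at i=2 ⇒ NO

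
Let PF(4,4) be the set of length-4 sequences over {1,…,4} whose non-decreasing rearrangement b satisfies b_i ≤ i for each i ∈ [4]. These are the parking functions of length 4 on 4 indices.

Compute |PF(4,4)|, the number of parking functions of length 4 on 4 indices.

125

|PF| = 1·5^3 = 1·125 = 125
Check (1,1,4,3) → sorted (1,1,3,4): b_i ≤ i ∀i, a PF.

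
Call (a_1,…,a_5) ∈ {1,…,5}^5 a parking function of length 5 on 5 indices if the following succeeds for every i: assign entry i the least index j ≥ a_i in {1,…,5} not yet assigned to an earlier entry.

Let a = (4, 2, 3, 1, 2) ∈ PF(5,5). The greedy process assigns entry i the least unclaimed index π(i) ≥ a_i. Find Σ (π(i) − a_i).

3

Σπ = 5·6/2 = 15 (π permutes [5]); Σa = 4+2+3+1+2 = 12; disp = 15−12 = 3.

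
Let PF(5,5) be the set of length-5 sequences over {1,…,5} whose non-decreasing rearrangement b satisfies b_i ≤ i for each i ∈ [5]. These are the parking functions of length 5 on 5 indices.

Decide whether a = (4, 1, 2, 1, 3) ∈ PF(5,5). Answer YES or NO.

YES

Rearranged: b = (1, 1, 2, 3, 4).
  b_1=1 ≤ 1
  b_2=1 ≤ 2
  b_3=2 ≤ 3
  b_4=3 ≤ 4
  b_5=4 ≤ 5
All bounds hold ⇒ YES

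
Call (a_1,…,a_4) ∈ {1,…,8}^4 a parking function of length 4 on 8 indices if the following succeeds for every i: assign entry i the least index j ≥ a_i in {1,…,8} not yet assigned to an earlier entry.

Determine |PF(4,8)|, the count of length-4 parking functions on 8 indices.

3645

|PF| = 5·9^3 = 5 · 729 = 3645 (Konheim–Weiss)
Example (8,7,1,6) → sorted (1,6,7,8): b_i ≤ 4+i ∀i, a PF.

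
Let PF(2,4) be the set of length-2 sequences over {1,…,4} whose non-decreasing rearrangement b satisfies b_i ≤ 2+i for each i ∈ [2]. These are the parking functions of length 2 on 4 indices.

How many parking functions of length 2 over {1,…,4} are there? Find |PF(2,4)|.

#PF = (4−2+1)·(4+1)^(2−1) = 3×5 = 15 (Konheim–Weiss)
Example (4,2) → sorted (2,4): b_i ≤ 2+i ∀i, a PF.

15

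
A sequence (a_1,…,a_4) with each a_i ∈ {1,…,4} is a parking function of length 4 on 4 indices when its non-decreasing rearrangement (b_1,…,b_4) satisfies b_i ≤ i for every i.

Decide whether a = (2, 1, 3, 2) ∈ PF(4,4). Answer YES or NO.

Sorted: b = (1, 2, 2, 3).
  b_1=1 ≤ 1
  b_2=2 ≤ 2
  b_3=2 ≤ 3
  b_4=3 ≤ 4
All bounds hold ⇒ YES

YES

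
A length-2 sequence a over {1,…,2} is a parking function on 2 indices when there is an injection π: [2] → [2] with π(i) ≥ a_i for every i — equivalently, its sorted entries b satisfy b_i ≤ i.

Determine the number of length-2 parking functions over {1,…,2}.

3

Count = (2−2+1)·(2+1)^(2−1) = 1×3 = 3
Check (2,1) → sorted (1,2): b_i ≤ i ∀i, a PF.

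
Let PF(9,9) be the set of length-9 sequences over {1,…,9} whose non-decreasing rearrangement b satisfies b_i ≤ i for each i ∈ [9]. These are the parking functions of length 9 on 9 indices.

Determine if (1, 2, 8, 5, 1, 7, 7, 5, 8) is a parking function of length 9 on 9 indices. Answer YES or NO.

Sorted: b = (1, 1, 2, 5, 5, 7, 7, 8, 8).
  b_1=1 ≤ 1
  b_2=1 ≤ 2
  b_3=2 ≤ 3
  b_4=5 > 4
  fails at i=4 ⇒ NO

NO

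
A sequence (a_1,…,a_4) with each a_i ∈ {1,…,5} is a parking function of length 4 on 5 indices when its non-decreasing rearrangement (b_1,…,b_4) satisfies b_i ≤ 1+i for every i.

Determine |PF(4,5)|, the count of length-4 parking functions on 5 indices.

432

Count = 2·6^3 = 2 · 216 = 432 [KW]
Example (4,3,2,5) → sorted (2,3,4,5): b_i ≤ 1+i ∀i, a PF.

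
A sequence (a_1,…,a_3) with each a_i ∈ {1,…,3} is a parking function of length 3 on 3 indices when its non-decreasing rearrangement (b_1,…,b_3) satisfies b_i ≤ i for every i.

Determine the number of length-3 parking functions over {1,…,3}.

|PF(3,3)| = 1·4^2 = 1×16 = 16 (Pollak)
Check (2,1,1) → sorted (1,1,2): b_i ≤ i ∀i, a PF.

16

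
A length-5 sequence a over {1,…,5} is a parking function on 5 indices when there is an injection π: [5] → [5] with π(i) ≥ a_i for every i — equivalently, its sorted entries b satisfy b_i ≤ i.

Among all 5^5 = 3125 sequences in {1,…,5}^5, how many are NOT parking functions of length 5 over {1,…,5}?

1829

|PF| = 1·6^4 = 1 · 1296 = 1296 (Konheim–Weiss)
E.g. (4,5,5,3,5) → sorted (3,4,5,5,5): b_1=3>1, not a PF.
So 3125 − 1296 = 1829 fail.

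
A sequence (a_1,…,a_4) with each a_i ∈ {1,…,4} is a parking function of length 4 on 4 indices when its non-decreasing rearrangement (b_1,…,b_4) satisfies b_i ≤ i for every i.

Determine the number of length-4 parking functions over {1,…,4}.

125

|PF| = (4+1−4)·(4+1)^{4−1} = 1·125 = 125 (Pollak)
E.g. (1,1,1,1) → sorted (1,1,1,1): b_i ≤ i ∀i, a PF.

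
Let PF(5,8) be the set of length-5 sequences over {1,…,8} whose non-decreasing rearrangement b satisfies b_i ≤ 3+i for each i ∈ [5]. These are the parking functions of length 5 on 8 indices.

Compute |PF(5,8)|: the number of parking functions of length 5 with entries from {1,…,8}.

|PF| = (8+1−5)·(8+1)^{5−1} = 4·6561 = 26244 (Konheim–Weiss)
E.g. (3,8,7,5,1) → sorted (1,3,5,7,8): b_i ≤ 3+i ∀i, a PF.

26244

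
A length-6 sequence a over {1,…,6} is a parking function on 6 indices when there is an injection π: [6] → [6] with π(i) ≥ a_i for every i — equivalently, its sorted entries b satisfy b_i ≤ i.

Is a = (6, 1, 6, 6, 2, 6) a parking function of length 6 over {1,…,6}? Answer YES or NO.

NO

Order a: b = (1, 2, 6, 6, 6, 6).
  b_1=1 ≤ 1
  b_2=2 ≤ 2
  b_3=6 > 3
  fails at i=3 ⇒ NO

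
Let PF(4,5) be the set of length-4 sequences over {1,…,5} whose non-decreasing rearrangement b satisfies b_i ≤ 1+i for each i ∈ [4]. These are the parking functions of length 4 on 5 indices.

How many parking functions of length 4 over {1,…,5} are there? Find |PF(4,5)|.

432

#PF = (5+1−4)·(5+1)^{4−1} = 2×216 = 432 (Pollak)
Example (5,2,3,4) → sorted (2,3,4,5): b_i ≤ 1+i ∀i, a PF.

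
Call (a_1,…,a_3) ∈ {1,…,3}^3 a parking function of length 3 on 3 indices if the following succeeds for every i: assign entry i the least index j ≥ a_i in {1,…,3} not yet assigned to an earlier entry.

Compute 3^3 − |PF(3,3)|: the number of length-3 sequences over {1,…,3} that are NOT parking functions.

11

|PF(3,3)| = (3+1−3)·(3+1)^{3−1} = 1·16 = 16 (Pollak)
Example (2,2,3) → sorted (2,2,3): b_1=2>1, not a PF.
Total 27; non-PF = 27−16 = 11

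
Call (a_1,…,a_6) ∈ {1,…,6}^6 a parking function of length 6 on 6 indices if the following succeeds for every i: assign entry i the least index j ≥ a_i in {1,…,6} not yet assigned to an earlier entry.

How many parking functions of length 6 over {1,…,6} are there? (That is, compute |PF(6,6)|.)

16807

Count = (6+1−6)·(6+1)^{6−1} = 1 · 16807 = 16807 (Konheim–Weiss)
Check (4,3,1,1,6,1) → sorted (1,1,1,3,4,6): b_i ≤ i ∀i, a PF.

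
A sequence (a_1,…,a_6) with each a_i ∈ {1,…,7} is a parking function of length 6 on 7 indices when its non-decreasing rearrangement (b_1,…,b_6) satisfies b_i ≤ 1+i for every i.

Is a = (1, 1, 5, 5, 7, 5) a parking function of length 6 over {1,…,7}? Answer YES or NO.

NO

Order a: b = (1, 1, 5, 5, 5, 7).
  b_1=1 ≤ 2
  b_2=1 ≤ 3
  b_3=5 > 4
  fails at i=3 ⇒ NO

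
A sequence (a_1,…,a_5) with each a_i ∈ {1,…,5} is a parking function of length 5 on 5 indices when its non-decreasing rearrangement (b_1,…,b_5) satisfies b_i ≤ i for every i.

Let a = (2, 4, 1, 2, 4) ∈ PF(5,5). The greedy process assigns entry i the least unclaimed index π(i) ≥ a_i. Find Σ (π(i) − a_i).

Σπ = 5·6/2 = 15 (π permutes [5]); Σa = 2+4+1+2+4 = 13; disp = 15−13 = 2.

2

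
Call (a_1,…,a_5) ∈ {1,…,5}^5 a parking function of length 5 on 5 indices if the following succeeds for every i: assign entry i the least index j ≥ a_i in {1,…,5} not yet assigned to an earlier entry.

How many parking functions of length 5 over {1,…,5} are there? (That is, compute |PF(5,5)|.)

1296

#PF = 1·6^4 = 1×1296 = 1296 (Pollak)
E.g. (3,2,1,5,2) → sorted (1,2,2,3,5): b_i ≤ i ∀i, a PF.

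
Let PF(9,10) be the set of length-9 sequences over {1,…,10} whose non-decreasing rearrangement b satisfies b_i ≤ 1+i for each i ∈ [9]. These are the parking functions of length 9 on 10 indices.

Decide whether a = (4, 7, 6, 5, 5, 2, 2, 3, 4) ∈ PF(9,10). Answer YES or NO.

Order a: b = (2, 2, 3, 4, 4, 5, 5, 6, 7).
  b_1=2 ≤ 2
  b_2=2 ≤ 3
  b_3=3 ≤ 4
  b_4=4 ≤ 5
  b_5=4 ≤ 6
  b_6=5 ≤ 7
  b_7=5 ≤ 8
  b_8=6 ≤ 9
  b_9=7 ≤ 10
All bounds hold ⇒ YES

YES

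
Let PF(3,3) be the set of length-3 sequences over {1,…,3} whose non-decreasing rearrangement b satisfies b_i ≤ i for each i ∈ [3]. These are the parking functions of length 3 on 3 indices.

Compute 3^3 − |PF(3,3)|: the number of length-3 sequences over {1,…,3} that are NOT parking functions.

11

#PF = 1·4^2 = 1·16 = 16
Check (3,3,1) → sorted (1,3,3): b_2=3>2, not a PF.
Total 27; non-PF = 27−16 = 11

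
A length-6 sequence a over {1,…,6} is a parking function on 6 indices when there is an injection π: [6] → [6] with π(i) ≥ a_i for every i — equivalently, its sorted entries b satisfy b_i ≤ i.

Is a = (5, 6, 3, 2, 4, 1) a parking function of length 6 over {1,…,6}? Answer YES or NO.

YES

Order a: b = (1, 2, 3, 4, 5, 6).
  b_1=1 ≤ 1
  b_2=2 ≤ 2
  b_3=3 ≤ 3
  b_4=4 ≤ 4
  b_5=5 ≤ 5
  b_6=6 ≤ 6
All bounds hold ⇒ YES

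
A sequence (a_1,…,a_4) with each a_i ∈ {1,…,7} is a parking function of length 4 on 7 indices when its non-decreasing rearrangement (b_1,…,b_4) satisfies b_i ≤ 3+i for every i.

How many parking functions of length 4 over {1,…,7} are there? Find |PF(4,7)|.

2048

|PF| = (8−4)·8^(4−1) = 4 · 512 = 2048 (Konheim–Weiss)
One tuple (6,7,3,1) → sorted (1,3,6,7): b_i ≤ 3+i ∀i, a PF.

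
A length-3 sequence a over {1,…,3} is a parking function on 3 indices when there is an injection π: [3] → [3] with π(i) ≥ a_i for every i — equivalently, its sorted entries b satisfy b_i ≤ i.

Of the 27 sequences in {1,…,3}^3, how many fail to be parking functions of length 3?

|PF(3,3)| = (4−3)·4^(3−1) = 1×16 = 16 (Pollak)
E.g. (3,2,3) → sorted (2,3,3): b_1=2>1, not a PF.
3^3 − 16 = 27 − 16 = 11

11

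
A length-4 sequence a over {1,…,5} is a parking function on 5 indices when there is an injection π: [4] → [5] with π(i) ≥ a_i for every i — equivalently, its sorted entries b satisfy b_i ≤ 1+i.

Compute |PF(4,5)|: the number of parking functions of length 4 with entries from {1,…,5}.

432

Count = 2·6^3 = 2×216 = 432 [KW]
Check (5,2,1,4) → sorted (1,2,4,5): b_i ≤ 1+i ∀i, a PF.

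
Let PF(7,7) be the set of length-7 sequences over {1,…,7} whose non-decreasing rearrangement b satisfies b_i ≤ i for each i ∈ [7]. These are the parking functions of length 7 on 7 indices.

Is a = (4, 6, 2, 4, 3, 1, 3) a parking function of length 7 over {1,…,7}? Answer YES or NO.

YES

Sorted: b = (1, 2, 3, 3, 4, 4, 6).
  b_1=1 ≤ 1
  b_2=2 ≤ 2
  b_3=3 ≤ 3
  b_4=3 ≤ 4
  b_5=4 ≤ 5
  b_6=4 ≤ 6
  b_7=6 ≤ 7
All bounds hold ⇒ YES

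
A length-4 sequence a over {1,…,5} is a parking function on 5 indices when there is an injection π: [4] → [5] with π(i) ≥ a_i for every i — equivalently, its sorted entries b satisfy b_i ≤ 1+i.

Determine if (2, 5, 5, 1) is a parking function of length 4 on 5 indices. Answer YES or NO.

Order a: b = (1, 2, 5, 5).
  b_1=1 ≤ 2
  b_2=2 ≤ 3
  b_3=5 > 4
  fails at i=3 ⇒ NO

NO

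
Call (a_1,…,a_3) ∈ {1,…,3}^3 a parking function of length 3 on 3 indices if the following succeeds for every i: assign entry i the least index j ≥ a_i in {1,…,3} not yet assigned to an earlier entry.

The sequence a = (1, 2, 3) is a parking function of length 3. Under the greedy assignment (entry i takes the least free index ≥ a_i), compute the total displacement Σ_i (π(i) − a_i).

Σπ(i) = 1+…+3 = 6; Σa = 1+2+3 = 6; disp = 6−6 = 0.

0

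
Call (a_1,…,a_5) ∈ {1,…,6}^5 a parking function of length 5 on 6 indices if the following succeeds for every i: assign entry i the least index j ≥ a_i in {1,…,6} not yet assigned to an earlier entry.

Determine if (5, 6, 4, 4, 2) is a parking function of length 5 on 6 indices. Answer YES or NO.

NO

Rearranged: b = (2, 4, 4, 5, 6).
  b_1=2 ≤ 2
  b_2=4 > 3
  fails at i=2 ⇒ NO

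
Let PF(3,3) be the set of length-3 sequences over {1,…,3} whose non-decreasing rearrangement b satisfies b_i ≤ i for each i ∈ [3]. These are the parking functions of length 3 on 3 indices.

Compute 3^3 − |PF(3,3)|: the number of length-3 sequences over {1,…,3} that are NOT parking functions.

11

#PF = 1·4^2 = 1·16 = 16 (Konheim–Weiss)
One tuple (3,3,2) → sorted (2,3,3): b_1=2>1, not a PF.
3^3 − 16 = 27 − 16 = 11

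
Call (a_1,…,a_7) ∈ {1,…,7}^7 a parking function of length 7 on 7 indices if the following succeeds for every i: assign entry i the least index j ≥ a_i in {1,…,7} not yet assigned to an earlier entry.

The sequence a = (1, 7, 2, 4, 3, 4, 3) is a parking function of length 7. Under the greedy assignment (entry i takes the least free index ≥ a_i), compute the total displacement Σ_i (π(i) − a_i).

4

Σπ = 7·8/2 = 28 (π permutes [7]); Σa = 1+7+2+4+3+4+3 = 24; disp = 28−24 = 4.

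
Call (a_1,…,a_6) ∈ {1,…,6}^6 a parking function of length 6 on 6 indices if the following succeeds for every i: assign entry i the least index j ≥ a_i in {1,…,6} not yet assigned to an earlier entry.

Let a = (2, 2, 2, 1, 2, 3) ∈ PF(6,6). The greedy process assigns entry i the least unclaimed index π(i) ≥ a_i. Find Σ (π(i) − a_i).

9

Σπ = 21 ({1..6} each once); Σa = 2+2+2+1+2+3 = 12; disp = 21−12 = 9.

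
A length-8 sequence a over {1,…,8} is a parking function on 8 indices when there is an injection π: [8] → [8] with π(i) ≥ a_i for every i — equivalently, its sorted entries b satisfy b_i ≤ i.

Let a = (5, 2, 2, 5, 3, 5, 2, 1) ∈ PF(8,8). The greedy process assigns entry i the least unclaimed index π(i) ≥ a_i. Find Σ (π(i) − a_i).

11

Σπ = 8·9/2 = 36 (π permutes [8]); Σa = 5+2+2+5+3+5+2+1 = 25; disp = 36−25 = 11.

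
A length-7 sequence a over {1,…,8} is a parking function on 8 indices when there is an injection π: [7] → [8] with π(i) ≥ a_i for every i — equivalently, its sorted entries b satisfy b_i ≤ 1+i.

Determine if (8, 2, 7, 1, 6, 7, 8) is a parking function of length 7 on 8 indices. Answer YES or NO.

NO

Sorted: b = (1, 2, 6, 7, 7, 8, 8).
  b_1=1 ≤ 2
  b_2=2 ≤ 3
  b_3=6 > 4
  fails at i=3 ⇒ NO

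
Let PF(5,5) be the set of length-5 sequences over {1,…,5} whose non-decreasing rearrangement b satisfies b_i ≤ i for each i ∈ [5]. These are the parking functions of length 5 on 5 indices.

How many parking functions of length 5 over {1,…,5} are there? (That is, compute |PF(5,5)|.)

#PF = 1·6^4 = 1 · 1296 = 1296 [KW]
Example (3,2,5,2,1) → sorted (1,2,2,3,5): b_i ≤ i ∀i, a PF.

1296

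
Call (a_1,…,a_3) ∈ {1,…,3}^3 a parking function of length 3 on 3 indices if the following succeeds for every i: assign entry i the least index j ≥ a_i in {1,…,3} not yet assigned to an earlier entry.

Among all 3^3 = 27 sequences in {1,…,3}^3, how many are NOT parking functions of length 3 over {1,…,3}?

Count = (4−3)·4^(3−1) = 1·16 = 16 (Konheim–Weiss)
Check (3,3,3) → sorted (3,3,3): b_1=3>1, not a PF.
Total 27; non-PF = 27−16 = 11

11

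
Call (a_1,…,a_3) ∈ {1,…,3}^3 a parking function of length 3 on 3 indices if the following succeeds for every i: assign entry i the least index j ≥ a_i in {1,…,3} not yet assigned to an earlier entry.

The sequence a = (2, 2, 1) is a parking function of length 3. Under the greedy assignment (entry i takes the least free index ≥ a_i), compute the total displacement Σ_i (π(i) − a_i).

1

Σπ = 6 ({1..3} each once); Σa = 2+2+1 = 5; disp = 6−5 = 1.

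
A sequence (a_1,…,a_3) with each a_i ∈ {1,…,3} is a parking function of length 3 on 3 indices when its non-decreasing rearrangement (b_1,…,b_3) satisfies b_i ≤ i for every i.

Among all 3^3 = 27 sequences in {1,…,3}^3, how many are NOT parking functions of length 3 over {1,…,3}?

#PF = 1·4^2 = 1×16 = 16
E.g. (3,2,3) → sorted (2,3,3): b_1=2>1, not a PF.
3^3 − 16 = 27 − 16 = 11

11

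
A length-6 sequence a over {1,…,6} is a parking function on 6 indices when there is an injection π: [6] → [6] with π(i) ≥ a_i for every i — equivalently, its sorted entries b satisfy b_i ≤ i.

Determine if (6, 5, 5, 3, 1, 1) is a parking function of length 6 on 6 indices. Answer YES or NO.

Order a: b = (1, 1, 3, 5, 5, 6).
  b_1=1 ≤ 1
  b_2=1 ≤ 2
  b_3=3 ≤ 3
  b_4=5 > 4
  fails at i=4 ⇒ NO

NO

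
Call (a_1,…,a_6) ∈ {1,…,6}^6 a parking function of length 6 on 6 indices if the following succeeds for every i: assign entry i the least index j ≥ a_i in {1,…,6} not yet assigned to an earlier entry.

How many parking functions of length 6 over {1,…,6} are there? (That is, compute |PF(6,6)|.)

Count = (6+1−6)·(6+1)^{6−1} = 1 · 16807 = 16807 (Konheim–Weiss)
Check (5,1,2,2,3,2) → sorted (1,2,2,2,3,5): b_i ≤ i ∀i, a PF.

16807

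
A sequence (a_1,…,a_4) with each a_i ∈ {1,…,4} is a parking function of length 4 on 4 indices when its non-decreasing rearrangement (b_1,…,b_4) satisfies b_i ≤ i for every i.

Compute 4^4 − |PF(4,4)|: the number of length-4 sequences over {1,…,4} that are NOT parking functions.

131

Count = (5−4)·5^(4−1) = 1×125 = 125 (Pollak)
Example (4,3,4,2) → sorted (2,3,4,4): b_1=2>1, not a PF.
4^4 − 125 = 256 − 125 = 131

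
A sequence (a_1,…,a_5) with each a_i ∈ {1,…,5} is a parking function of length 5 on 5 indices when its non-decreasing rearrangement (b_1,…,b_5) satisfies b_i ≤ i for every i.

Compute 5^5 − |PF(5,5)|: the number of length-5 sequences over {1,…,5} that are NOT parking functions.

|PF(5,5)| = 1·6^4 = 1 · 1296 = 1296
E.g. (5,4,4,4,5) → sorted (4,4,4,5,5): b_1=4>1, not a PF.
5^5 − 1296 = 3125 − 1296 = 1829

1829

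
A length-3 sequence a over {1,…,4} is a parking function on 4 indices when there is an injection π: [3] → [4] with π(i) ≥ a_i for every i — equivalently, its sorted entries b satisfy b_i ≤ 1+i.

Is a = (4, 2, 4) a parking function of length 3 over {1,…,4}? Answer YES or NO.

Sorted: b = (2, 4, 4).
  b_1=2 ≤ 2
  b_2=4 > 3
  fails at i=2 ⇒ NO

NO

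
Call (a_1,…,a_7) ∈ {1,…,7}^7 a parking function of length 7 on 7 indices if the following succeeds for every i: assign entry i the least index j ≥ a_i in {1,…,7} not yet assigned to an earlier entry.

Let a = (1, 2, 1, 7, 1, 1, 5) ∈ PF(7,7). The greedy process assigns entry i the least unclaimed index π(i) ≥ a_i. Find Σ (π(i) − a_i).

10

Σπ = 7·8/2 = 28 (π permutes [7]); Σa = 1+2+1+7+1+1+5 = 18; disp = 28−18 = 10.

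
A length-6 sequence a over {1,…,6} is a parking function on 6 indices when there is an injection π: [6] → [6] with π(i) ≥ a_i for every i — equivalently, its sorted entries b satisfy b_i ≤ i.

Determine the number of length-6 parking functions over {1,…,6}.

|PF| = 1·7^5 = 1 · 16807 = 16807 [KW]
E.g. (5,2,2,3,2,1) → sorted (1,2,2,2,3,5): b_i ≤ i ∀i, a PF.

16807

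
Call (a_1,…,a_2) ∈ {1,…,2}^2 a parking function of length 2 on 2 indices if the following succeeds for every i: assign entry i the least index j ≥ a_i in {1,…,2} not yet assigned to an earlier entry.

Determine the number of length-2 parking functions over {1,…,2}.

|PF(2,2)| = (3−2)·3^(2−1) = 1·3 = 3 [KW]
Example (1,1) → sorted (1,1): b_i ≤ i ∀i, a PF.

3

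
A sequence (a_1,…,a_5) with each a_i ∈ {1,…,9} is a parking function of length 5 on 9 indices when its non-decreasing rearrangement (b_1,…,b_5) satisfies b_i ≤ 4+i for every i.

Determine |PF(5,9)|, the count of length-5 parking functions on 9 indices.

50000

|PF| = 5·10^4 = 5×10000 = 50000 (Pollak)
One tuple (1,8,7,5,7) → sorted (1,5,7,7,8): b_i ≤ 4+i ∀i, a PF.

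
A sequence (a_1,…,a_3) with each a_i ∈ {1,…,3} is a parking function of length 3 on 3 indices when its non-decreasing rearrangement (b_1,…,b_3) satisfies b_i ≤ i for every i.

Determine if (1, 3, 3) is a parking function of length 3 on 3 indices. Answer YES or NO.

NO

Sorted: b = (1, 3, 3).
  b_1=1 ≤ 1
  b_2=3 > 2
  fails at i=2 ⇒ NO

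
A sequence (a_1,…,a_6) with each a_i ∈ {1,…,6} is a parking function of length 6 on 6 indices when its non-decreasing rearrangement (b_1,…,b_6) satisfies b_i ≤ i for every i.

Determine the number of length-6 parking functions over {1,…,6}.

#PF = (6−6+1)·(6+1)^(6−1) = 1×16807 = 16807 [KW]
Example (3,4,4,1,4,2) → sorted (1,2,3,4,4,4): b_i ≤ i ∀i, a PF.

16807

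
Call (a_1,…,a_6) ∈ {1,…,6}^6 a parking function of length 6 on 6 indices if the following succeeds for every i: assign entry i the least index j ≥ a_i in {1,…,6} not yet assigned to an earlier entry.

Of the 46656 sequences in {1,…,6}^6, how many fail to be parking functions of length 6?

29849

Count = (7−6)·7^(6−1) = 1×16807 = 16807 (Pollak)
Check (5,5,6,3,6,6) → sorted (3,5,5,6,6,6): b_1=3>1, not a PF.
6^6 − 16807 = 46656 − 16807 = 29849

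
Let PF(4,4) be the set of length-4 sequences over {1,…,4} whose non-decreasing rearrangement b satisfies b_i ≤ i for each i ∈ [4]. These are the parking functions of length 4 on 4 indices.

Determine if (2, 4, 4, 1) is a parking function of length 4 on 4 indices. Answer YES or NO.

NO

Rearranged: b = (1, 2, 4, 4).
  b_1=1 ≤ 1
  b_2=2 ≤ 2
  b_3=4 > 3
  fails at i=3 ⇒ NO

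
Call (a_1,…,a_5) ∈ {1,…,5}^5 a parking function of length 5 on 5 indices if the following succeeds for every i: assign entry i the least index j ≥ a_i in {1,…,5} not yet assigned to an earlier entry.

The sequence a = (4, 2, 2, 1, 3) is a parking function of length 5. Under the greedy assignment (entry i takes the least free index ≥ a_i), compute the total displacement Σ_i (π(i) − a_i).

Σπ = 5·6/2 = 15 (π permutes [5]); Σa = 4+2+2+1+3 = 12; disp = 15−12 = 3.

3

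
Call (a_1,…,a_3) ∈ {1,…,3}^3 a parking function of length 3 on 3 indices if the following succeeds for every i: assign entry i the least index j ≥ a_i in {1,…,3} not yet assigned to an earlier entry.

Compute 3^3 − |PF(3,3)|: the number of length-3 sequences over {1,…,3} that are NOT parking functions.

|PF(3,3)| = (3+1−3)·(3+1)^{3−1} = 1·16 = 16 (Konheim–Weiss)
E.g. (2,3,3) → sorted (2,3,3): b_1=2>1, not a PF.
Total 27; non-PF = 27−16 = 11

11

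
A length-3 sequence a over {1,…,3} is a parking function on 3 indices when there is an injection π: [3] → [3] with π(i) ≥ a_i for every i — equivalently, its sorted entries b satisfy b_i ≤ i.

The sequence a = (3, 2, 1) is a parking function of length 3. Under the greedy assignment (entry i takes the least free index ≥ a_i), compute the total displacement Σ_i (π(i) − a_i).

0

Σπ(i) = 1+…+3 = 6; Σa = 3+2+1 = 6; disp = 6−6 = 0.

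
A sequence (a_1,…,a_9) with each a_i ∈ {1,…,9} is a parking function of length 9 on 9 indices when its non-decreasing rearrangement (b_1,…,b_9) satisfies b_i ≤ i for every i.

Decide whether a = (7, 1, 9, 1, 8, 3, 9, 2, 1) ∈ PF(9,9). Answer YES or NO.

NO

Rearranged: b = (1, 1, 1, 2, 3, 7, 8, 9, 9).
  b_1=1 ≤ 1
  b_2=1 ≤ 2
  b_3=1 ≤ 3
  b_4=2 ≤ 4
  b_5=3 ≤ 5
  b_6=7 > 6
  fails at i=6 ⇒ NO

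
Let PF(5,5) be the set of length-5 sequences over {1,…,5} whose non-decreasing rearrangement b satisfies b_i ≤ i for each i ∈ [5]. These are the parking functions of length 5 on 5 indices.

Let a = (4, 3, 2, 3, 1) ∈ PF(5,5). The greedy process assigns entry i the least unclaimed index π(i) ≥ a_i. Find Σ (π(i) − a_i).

Σπ = 15 ({1..5} each once); Σa = 4+3+2+3+1 = 13; disp = 15−13 = 2.

2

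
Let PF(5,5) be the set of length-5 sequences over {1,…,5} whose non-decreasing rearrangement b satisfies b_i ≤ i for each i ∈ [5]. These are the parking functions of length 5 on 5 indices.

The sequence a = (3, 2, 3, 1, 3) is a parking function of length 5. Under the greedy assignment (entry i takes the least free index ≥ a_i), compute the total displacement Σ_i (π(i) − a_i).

3

Σπ(i) = 1+…+5 = 15; Σa = 3+2+3+1+3 = 12; disp = 15−12 = 3.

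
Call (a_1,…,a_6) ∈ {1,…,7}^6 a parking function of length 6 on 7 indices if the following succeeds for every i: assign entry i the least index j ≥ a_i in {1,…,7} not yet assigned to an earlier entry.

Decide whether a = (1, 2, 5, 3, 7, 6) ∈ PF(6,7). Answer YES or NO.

YES

Order a: b = (1, 2, 3, 5, 6, 7).
  b_1=1 ≤ 2
  b_2=2 ≤ 3
  b_3=3 ≤ 4
  b_4=5 ≤ 5
  b_5=6 ≤ 6
  b_6=7 ≤ 7
All bounds hold ⇒ YES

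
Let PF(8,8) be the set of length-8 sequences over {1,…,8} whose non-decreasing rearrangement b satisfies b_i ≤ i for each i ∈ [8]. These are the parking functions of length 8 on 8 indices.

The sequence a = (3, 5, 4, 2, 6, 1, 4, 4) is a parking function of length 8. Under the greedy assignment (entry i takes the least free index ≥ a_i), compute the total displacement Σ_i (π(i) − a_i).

7

Σπ = 8·9/2 = 36 (π permutes [8]); Σa = 3+5+4+2+6+1+4+4 = 29; disp = 36−29 = 7.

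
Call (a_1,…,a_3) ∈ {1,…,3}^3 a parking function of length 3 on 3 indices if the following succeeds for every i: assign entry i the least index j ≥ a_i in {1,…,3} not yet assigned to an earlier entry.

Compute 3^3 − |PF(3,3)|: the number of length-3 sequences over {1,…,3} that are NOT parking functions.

11

|PF| = (3−3+1)·(3+1)^(3−1) = 1×16 = 16 (Pollak)
Check (2,2,3) → sorted (2,2,3): b_1=2>1, not a PF.
Total 27; non-PF = 27−16 = 11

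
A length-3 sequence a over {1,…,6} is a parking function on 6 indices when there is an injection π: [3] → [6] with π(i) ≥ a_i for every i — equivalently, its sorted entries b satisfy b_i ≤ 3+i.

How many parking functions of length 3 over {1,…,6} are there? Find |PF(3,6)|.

196

Count = (7−3)·7^(3−1) = 4×49 = 196 [KW]
E.g. (4,1,2) → sorted (1,2,4): b_i ≤ 3+i ∀i, a PF.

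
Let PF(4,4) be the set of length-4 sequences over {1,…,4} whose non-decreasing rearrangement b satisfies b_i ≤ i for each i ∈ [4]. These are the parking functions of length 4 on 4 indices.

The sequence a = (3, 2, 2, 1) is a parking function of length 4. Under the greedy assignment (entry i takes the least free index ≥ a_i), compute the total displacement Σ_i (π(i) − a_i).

2

Σπ = 4·5/2 = 10 (π permutes [4]); Σa = 3+2+2+1 = 8; disp = 10−8 = 2.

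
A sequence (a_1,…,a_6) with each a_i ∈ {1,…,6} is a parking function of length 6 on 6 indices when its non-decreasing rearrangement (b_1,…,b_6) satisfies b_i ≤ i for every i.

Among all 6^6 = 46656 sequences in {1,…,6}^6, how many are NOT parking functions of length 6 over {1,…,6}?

29849

#PF = 1·7^5 = 1·16807 = 16807 (Pollak)
One tuple (6,6,6,2,2,1) → sorted (1,2,2,6,6,6): b_4=6>4, not a PF.
6^6 − 16807 = 46656 − 16807 = 29849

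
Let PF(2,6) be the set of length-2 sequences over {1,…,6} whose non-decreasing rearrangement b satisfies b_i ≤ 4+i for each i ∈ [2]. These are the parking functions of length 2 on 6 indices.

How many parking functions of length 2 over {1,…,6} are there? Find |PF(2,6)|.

|PF| = (6−2+1)·(6+1)^(2−1) = 5·7 = 35 (Pollak)
Check (5,1) → sorted (1,5): b_i ≤ 4+i ∀i, a PF.

35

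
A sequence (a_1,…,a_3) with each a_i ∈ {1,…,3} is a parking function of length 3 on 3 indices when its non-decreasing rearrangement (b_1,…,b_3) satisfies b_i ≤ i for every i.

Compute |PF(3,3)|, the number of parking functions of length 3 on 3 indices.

#PF = (4−3)·4^(3−1) = 1 · 16 = 16 (Pollak)
One tuple (1,3,1) → sorted (1,1,3): b_i ≤ i ∀i, a PF.

16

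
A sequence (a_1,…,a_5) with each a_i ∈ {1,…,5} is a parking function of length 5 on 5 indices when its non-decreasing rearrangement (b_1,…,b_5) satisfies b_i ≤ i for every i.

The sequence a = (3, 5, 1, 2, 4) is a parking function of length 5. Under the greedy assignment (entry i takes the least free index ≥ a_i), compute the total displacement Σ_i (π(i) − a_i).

Σπ = 15 ({1..5} each once); Σa = 3+5+1+2+4 = 15; disp = 15−15 = 0.

0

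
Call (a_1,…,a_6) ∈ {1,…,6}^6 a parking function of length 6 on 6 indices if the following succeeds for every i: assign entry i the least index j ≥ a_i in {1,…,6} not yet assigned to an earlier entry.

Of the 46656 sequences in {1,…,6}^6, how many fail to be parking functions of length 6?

|PF(6,6)| = (7−6)·7^(6−1) = 1×16807 = 16807 (Konheim–Weiss)
One tuple (4,5,6,6,3,3) → sorted (3,3,4,5,6,6): b_1=3>1, not a PF.
6^6 − 16807 = 46656 − 16807 = 29849

29849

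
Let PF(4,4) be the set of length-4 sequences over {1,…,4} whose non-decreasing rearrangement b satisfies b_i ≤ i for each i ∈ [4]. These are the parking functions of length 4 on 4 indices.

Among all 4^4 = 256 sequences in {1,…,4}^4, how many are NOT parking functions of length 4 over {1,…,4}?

131

Count = (4−4+1)·(4+1)^(4−1) = 1 · 125 = 125 (Pollak)
Check (3,2,4,2) → sorted (2,2,3,4): b_1=2>1, not a PF.
4^4 − 125 = 256 − 125 = 131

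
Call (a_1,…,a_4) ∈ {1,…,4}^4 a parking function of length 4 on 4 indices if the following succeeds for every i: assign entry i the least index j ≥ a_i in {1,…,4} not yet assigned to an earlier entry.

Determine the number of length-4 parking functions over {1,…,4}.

|PF(4,4)| = (5−4)·5^(4−1) = 1·125 = 125
E.g. (1,1,3,2) → sorted (1,1,2,3): b_i ≤ i ∀i, a PF.

125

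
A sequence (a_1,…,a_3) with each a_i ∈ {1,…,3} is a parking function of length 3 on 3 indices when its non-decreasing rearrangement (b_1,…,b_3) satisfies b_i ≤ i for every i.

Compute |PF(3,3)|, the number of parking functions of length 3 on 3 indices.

#PF = (3+1−3)·(3+1)^{3−1} = 1 · 16 = 16 (Konheim–Weiss)
E.g. (2,1,1) → sorted (1,1,2): b_i ≤ i ∀i, a PF.

16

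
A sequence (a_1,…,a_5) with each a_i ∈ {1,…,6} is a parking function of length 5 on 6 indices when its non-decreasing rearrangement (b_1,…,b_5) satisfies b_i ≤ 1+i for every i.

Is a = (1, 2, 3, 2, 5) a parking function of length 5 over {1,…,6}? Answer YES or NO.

YES

Rearranged: b = (1, 2, 2, 3, 5).
  b_1=1 ≤ 2
  b_2=2 ≤ 3
  b_3=2 ≤ 4
  b_4=3 ≤ 5
  b_5=5 ≤ 6
All bounds hold ⇒ YES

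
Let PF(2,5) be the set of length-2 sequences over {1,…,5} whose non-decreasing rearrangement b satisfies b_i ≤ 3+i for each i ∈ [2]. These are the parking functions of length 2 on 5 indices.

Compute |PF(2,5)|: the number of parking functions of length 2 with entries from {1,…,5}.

#PF = (5−2+1)·(5+1)^(2−1) = 4·6 = 24
Example (4,2) → sorted (2,4): b_i ≤ 3+i ∀i, a PF.

24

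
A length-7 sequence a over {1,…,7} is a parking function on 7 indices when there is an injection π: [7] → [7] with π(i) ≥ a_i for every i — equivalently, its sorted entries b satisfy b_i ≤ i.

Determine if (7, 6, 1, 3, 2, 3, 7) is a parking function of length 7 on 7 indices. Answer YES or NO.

NO

Rearranged: b = (1, 2, 3, 3, 6, 7, 7).
  b_1=1 ≤ 1
  b_2=2 ≤ 2
  b_3=3 ≤ 3
  b_4=3 ≤ 4
  b_5=6 > 5
  fails at i=5 ⇒ NO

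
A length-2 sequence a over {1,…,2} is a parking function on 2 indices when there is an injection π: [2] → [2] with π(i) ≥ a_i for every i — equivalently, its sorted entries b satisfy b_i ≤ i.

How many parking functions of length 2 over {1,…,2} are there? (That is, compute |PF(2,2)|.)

Count = 1·3^1 = 1×3 = 3 (Pollak)
Example (1,2) → sorted (1,2): b_i ≤ i ∀i, a PF.

3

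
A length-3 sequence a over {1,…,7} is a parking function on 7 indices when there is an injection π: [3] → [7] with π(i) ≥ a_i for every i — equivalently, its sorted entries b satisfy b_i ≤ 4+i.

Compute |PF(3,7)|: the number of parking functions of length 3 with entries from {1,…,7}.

320

#PF = (7−3+1)·(7+1)^(3−1) = 5 · 64 = 320 [KW]
E.g. (5,4,2) → sorted (2,4,5): b_i ≤ 4+i ∀i, a PF.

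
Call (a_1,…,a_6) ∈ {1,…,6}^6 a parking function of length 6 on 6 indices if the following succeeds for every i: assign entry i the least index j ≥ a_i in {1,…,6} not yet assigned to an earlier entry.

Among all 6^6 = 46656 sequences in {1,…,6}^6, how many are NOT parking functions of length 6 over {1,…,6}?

29849

Count = (7−6)·7^(6−1) = 1 · 16807 = 16807 (Konheim–Weiss)
Example (6,6,3,6,4,5) → sorted (3,4,5,6,6,6): b_1=3>1, not a PF.
6^6 − 16807 = 46656 − 16807 = 29849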